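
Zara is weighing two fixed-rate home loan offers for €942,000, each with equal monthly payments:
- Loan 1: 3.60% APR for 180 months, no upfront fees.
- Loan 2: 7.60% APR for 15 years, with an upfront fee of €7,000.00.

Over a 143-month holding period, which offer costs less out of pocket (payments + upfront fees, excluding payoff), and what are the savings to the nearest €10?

Loan 1 by €293,790

Loan 1: monthly rate = 3.6%/12 = 0.0030000; payment = 942,000 × 0.0030000 / (1 − (1+0.0030000)^−180) = €6,780.55.
Loan 2: monthly rate = 7.6%/12 = 0.0063333; payment = 942,000 × 0.0063333 / (1 − (1+0.0063333)^−180) = €8,786.07.
Over 143 months: Loan 1 costs 143 × €6,780.55 = €969,618.65; Loan 2 costs 143 × €8,786.07 + €7,000.00 = €1,263,408.01.
Loan 1 is cheaper by €1,263,408.01 − €969,618.65 = €293,789.36.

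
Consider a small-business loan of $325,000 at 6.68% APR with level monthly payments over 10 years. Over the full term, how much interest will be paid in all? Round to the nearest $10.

At 6.68% the monthly rate is 0.0055667, so the payment is 325,000 × 0.0055667 / (1 − 1.0055667^−120) = $3,720.14.
Total paid = 120 × $3,720.14 = $446,416.80; interest = $446,416.80 − $325,000 = $121,416.80.

$121,420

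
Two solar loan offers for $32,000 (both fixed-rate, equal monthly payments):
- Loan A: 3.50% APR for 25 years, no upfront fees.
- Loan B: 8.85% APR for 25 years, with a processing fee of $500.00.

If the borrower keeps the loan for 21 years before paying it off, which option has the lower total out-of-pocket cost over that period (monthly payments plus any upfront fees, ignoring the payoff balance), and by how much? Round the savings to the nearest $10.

Loan A by $26,980

Loan A: monthly rate = 3.5%/12 = 0.0029167; payment = 32,000 × 0.0029167 / (1 − (1+0.0029167)^−300) = $160.20.
Loan B: monthly rate = 8.85%/12 = 0.0073750; payment = 32,000 × 0.0073750 / (1 − (1+0.0073750)^−300) = $265.26.
Over 252 months: Loan A costs 252 × $160.20 = $40,370.40; Loan B costs 252 × $265.26 + $500.00 = $67,345.52.
Loan A is cheaper by $67,345.52 − $40,370.40 = $26,975.12.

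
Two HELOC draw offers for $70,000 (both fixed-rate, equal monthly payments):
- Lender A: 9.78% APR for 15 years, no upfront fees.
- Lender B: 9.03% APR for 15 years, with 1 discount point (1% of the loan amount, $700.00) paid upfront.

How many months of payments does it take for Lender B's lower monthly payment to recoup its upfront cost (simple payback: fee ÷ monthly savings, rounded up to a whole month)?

Lender A: monthly rate = 9.78%/12 = 0.0081500; payment = 70,000 × 0.0081500 / (1 − (1+0.0081500)^−180) = $742.83.
Lender B: at 9.03% the monthly rate is 0.0075250, so the payment is 70,000 × 0.0075250 / (1 − 1.0075250^−180) = $711.24.
Monthly savings = $742.83 − $711.24 = $31.59.
Break-even = $700.00 / $31.59 = 22.16 → 23 months.

23 months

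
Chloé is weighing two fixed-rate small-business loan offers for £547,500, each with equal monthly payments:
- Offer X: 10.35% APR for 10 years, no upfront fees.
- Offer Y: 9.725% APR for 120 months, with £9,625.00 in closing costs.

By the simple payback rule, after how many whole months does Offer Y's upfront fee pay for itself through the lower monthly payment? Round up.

51 months

Offer X: monthly rate = 10.35%/12 = 0.0086250; payment = 547,500 × 0.0086250 / (1 − (1+0.0086250)^−120) = £7,341.78.
Offer Y: monthly rate = 9.725%/12 = 0.0081042; payment = 547,500 × 0.0081042 / (1 − (1+0.0081042)^−120) = £7,152.14.
Monthly savings = £7,341.78 − £7,152.14 = £189.64.
Break-even = £9,625.00 / £189.64 = 50.75 → 51 months.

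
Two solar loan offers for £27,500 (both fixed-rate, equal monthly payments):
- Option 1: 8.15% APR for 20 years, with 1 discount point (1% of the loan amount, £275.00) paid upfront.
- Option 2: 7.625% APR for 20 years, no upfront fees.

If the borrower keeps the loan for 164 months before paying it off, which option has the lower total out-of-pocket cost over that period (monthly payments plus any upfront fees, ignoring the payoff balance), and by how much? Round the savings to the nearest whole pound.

Option 1: at 8.15% the monthly rate is 0.0067917, so the payment is 27,500 × 0.0067917 / (1 − 1.0067917^−240) = £232.59.
Option 2: monthly rate = 7.625%/12 = 0.0063542; payment = 27,500 × 0.0063542 / (1 − (1+0.0063542)^−240) = £223.64.
Over 164 months: Option 1 costs 164 × £232.59 + £275.00 = £38,419.76; Option 2 costs 164 × £223.64 = £36,676.96.
Option 2 is cheaper by £38,419.76 − £36,676.96 = £1,742.80.

Option 2 by £1,743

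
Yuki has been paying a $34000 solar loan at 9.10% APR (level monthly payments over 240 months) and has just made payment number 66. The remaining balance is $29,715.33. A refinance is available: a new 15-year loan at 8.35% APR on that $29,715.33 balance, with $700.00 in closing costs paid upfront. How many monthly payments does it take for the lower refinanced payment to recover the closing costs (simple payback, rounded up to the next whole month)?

Current payment = 34,000 × 9.1%/12 / (1 − (1+0.0075833)^−240) = $308.10.
Refinanced payment = 29,715.33 × 0.0069583 / (1 − (1+0.0069583)^−180) = $290.01.
Monthly savings = $308.10 − $290.01 = $18.09.
Break-even = $700.00 / $18.09 = 38.70 → 39 months.

39 months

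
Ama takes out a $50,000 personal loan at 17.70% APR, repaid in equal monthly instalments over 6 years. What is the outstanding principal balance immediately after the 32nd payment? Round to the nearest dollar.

$34,018

With monthly rate i = 17.7%/12 = 0.0147500, the balance after k of n payments is P · [(1+i)^n − (1+i)^k] / [(1+i)^n − 1].
(1+0.0147500)^72 = 2.86980455 and (1+0.0147500)^32 = 1.59768045, so the balance is 50,000 × (2.86980455 − 1.59768045) / (2.86980455 − 1) = $34,017.57.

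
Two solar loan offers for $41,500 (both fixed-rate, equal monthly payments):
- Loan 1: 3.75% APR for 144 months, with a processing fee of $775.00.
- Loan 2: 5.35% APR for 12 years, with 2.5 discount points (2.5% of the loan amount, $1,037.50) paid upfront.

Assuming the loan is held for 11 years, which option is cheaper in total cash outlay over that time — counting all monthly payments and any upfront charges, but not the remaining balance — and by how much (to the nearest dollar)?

Loan 1: monthly rate = 3.75%/12 = 0.0031250; payment = 41,500 × 0.0031250 / (1 − (1+0.0031250)^−144) = $358.33.
Loan 2: at 5.35% the monthly rate is 0.0044583, so the payment is 41,500 × 0.0044583 / (1 − 1.0044583^−144) = $391.16.
Over 132 months: Loan 1 costs 132 × $358.33 + $775.00 = $48,074.56; Loan 2 costs 132 × $391.16 + $1,037.50 = $52,670.62.
Loan 1 is cheaper by $52,670.62 − $48,074.56 = $4,596.06.

Loan 1 by $4,596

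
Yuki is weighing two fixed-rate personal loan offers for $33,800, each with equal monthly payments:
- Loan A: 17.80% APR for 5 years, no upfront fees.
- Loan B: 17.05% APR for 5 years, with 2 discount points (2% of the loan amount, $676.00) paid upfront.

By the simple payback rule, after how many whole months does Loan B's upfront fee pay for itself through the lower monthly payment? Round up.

Loan A: at 17.80% the monthly rate is 0.0148333, so the payment is 33,800 × 0.0148333 / (1 − 1.0148333^−60) = $854.62.
Loan B: at 17.05% the monthly rate is 0.0142083, so the payment is 33,800 × 0.0142083 / (1 − 1.0142083^−60) = $840.93.
Monthly savings = $854.62 − $840.93 = $13.69.
Break-even = $676.00 / $13.69 = 49.38 → 50 months.

50 months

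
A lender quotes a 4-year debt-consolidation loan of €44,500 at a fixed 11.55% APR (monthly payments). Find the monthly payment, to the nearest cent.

€1,162.05

At 11.55% the monthly rate is 0.0096250, so the payment is 44,500 × 0.0096250 / (1 − 1.0096250^−48) = €1,162.05.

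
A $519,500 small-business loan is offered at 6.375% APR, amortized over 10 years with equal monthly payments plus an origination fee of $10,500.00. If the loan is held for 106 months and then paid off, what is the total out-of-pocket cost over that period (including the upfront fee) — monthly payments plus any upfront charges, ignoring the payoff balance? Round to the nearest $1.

$632,278

At 6.375% the monthly rate is 0.0053125, so the payment is 519,500 × 0.0053125 / (1 − 1.0053125^−120) = $5,865.83.
Total outlay = 106 × $5,865.83 + $10,500.00 = $632,277.98.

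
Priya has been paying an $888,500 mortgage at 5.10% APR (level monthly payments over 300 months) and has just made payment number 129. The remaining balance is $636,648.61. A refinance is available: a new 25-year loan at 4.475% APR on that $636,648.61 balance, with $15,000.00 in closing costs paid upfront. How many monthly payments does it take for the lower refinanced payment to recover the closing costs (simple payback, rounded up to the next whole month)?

Current payment = 888,500 × 5.1%/12 / (1 − (1+0.0042500)^−300) = $5,245.98.
Refinanced payment = 636,648.61 × 0.0037292 / (1 − (1+0.0037292)^−300) = $3,529.67.
Monthly savings = $5,245.98 − $3,529.67 = $1,716.31.
Break-even = $15,000.00 / $1,716.31 = 8.74 → 9 months.

9 months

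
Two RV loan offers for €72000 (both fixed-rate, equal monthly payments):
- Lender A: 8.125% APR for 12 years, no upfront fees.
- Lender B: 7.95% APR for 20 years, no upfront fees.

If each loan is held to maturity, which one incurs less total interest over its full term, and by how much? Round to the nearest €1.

Lender A by €31,059

Lender A: at 8.125% the monthly rate is 0.0067708, so the payment is 72,000 × 0.0067708 / (1 − 1.0067708^−144) = €784.31.
Total interest on Lender A = 144 × €784.31 − €72,000 = €40,940.64.
Lender B: at 7.95% the monthly rate is 0.0066250, so the payment is 72,000 × 0.0066250 / (1 − 1.0066250^−240) = €600.00.
Total interest on Lender B = 240 × €600.00 − €72,000 = €72,000.00.
Lender A is lower by €31,059.36.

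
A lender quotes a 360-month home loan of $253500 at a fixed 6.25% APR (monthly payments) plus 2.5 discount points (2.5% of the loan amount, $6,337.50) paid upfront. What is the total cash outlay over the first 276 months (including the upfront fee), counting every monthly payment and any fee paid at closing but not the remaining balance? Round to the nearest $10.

Monthly rate = 6.25%/12 = 0.0052083; payment = 253,500 × 0.0052083 / (1 − (1+0.0052083)^−360) = $1,560.84.
Total outlay = 276 × $1,560.84 + $6,337.50 = $437,129.34.

$437,130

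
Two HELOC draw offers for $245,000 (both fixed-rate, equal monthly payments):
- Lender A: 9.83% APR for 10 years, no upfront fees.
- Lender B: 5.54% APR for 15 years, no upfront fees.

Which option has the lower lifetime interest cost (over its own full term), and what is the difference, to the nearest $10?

Lender A: at 9.83% the monthly rate is 0.0081917, so the payment is 245,000 × 0.0081917 / (1 − 1.0081917^−120) = $3,214.67.
Total interest on Lender A = 120 × $3,214.67 − $245,000 = $140,760.40.
Lender B: monthly rate = 5.54%/12 = 0.0046167; payment = 245,000 × 0.0046167 / (1 − (1+0.0046167)^−180) = $2,007.06.
Total interest on Lender B = 180 × $2,007.06 − $245,000 = $116,270.80.
Lender B is lower by $24,489.60.

Lender B by $24,490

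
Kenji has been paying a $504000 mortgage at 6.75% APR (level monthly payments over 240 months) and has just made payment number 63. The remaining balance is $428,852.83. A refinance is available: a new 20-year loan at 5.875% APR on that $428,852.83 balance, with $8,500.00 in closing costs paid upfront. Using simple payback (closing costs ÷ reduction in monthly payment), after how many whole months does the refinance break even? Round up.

Current payment = 504,000 × 6.75%/12 / (1 − (1+0.0056250)^−240) = $3,832.23.
Refinanced payment = 428,852.83 × 0.0048958 / (1 − (1+0.0048958)^−240) = $3,041.59.
Monthly savings = $3,832.23 − $3,041.59 = $790.64.
Break-even = $8,500.00 / $790.64 = 10.75 → 11 months.

11 months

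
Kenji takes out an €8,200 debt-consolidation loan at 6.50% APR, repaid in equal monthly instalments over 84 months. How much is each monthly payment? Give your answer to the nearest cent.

At 6.50% the monthly rate is 0.0054167, so the payment is 8,200 × 0.0054167 / (1 − 1.0054167^−84) = €121.77.

€121.77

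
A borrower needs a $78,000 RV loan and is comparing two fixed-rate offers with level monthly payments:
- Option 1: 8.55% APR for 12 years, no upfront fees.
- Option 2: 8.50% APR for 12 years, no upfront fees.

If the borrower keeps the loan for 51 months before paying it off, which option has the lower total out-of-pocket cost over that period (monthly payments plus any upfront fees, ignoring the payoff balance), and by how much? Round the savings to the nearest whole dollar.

Option 2 by $111

Option 1: at 8.55% the monthly rate is 0.0071250, so the payment is 78,000 × 0.0071250 / (1 − 1.0071250^−144) = $868.01.
Option 2: at 8.50% the monthly rate is 0.0070833, so the payment is 78,000 × 0.0070833 / (1 − 1.0070833^−144) = $865.84.
Over 51 months: Option 1 costs 51 × $868.01 = $44,268.51; Option 2 costs 51 × $865.84 = $44,157.84.
Option 2 is cheaper by $44,268.51 − $44,157.84 = $110.67.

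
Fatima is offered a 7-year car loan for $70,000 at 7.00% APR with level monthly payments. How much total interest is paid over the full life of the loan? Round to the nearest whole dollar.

$18,745

Monthly rate = 7%/12 = 0.0058333; payment = 70,000 × 0.0058333 / (1 − (1+0.0058333)^−84) = $1,056.49.
Total paid = 84 × $1,056.49 = $88,745.16; interest = $88,745.16 − $70,000 = $18,745.16.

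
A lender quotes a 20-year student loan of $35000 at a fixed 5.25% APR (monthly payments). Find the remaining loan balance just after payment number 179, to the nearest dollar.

$12,603

With monthly rate i = 5.25%/12 = 0.0043750, the balance after k of n payments is P · [(1+i)^n − (1+i)^k] / [(1+i)^n − 1].
(1+0.0043750)^240 = 2.85111402 and (1+0.0043750)^179 = 2.18456537, so the balance is 35,000 × (2.85111402 − 2.18456537) / (2.85111402 − 1) = $12,602.79.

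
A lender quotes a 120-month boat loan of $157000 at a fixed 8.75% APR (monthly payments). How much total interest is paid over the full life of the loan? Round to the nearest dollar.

At 8.75% the monthly rate is 0.0072917, so the payment is 157,000 × 0.0072917 / (1 − 1.0072917^−120) = $1,967.63.
Total paid = 120 × $1,967.63 = $236,115.60; interest = $236,115.60 − $157,000 = $79,115.60.

$79,116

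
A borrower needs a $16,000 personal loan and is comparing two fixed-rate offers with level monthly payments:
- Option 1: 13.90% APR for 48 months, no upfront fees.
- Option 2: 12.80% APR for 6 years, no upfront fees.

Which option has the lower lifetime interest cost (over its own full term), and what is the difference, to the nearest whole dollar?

Option 1 by $2,056

Option 1: monthly rate = 13.9%/12 = 0.0115833; payment = 16,000 × 0.0115833 / (1 − (1+0.0115833)^−48) = $436.42.
Total interest on Option 1 = 48 × $436.42 − $16,000 = $4,948.16.
Option 2: monthly rate = 12.8%/12 = 0.0106667; payment = 16,000 × 0.0106667 / (1 − (1+0.0106667)^−72) = $319.50.
Total interest on Option 2 = 72 × $319.50 − $16,000 = $7,004.00.
Option 1 is lower by $2,055.84.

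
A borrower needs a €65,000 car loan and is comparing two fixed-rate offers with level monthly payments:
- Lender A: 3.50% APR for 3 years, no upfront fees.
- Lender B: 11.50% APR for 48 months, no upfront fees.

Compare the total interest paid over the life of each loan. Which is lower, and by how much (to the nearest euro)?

Lender A by €12,831

Lender A: at 3.50% the monthly rate is 0.0029167, so the payment is 65,000 × 0.0029167 / (1 − 1.0029167^−36) = €1,904.64.
Total interest on Lender A = 36 × €1,904.64 − €65,000 = €3,567.04.
Lender B: at 11.50% the monthly rate is 0.0095833, so the payment is 65,000 × 0.0095833 / (1 − 1.0095833^−48) = €1,695.79.
Total interest on Lender B = 48 × €1,695.79 − €65,000 = €16,397.92.
Lender A is lower by €12,830.88.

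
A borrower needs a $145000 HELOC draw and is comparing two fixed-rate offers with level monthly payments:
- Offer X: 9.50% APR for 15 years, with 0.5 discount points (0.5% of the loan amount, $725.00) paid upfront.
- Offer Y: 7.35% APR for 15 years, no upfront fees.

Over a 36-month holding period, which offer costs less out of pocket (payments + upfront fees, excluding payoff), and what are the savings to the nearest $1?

Offer X: at 9.50% the monthly rate is 0.0079167, so the payment is 145,000 × 0.0079167 / (1 − 1.0079167^−180) = $1,514.13.
Offer Y: monthly rate = 7.35%/12 = 0.0061250; payment = 145,000 × 0.0061250 / (1 − (1+0.0061250)^−180) = $1,331.84.
Over 36 months: Offer X costs 36 × $1,514.13 + $725.00 = $55,233.68; Offer Y costs 36 × $1,331.84 = $47,946.24.
Offer Y is cheaper by $55,233.68 − $47,946.24 = $7,287.44.

Offer Y by $7,287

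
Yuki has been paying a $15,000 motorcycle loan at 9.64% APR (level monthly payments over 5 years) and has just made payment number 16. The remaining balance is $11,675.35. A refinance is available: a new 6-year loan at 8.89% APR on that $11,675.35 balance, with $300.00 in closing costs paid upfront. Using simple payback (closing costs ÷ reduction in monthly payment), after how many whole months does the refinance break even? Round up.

Current payment = 15,000 × 9.64%/12 / (1 − (1+0.0080333)^−60) = $316.06.
Refinanced payment = 11,675.35 × 0.0074083 / (1 − (1+0.0074083)^−72) = $209.82.
Monthly savings = $316.06 − $209.82 = $106.24.
Break-even = $300.00 / $106.24 = 2.82 → 3 months.

3 months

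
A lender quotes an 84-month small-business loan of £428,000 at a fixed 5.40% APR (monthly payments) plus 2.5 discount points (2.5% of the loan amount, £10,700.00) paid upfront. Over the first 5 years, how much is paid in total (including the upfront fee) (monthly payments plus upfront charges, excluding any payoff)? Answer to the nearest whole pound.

At 5.40% the monthly rate is 0.0045000, so the payment is 428,000 × 0.0045000 / (1 − 1.0045000^−84) = £6,130.08.
Total outlay = 60 × £6,130.08 + £10,700.00 = £378,504.80.

£378,505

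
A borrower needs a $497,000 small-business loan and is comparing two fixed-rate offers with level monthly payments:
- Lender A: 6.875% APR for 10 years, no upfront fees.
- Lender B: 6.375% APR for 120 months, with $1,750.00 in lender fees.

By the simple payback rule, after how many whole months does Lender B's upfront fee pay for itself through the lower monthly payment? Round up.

14 months

Lender A: monthly rate = 6.875%/12 = 0.0057292; payment = 497,000 × 0.0057292 / (1 − (1+0.0057292)^−120) = $5,738.62.
Lender B: monthly rate = 6.375%/12 = 0.0053125; payment = 497,000 × 0.0053125 / (1 − (1+0.0053125)^−120) = $5,611.78.
Monthly savings = $5,738.62 − $5,611.78 = $126.84.
Break-even = $1,750.00 / $126.84 = 13.80 → 14 months.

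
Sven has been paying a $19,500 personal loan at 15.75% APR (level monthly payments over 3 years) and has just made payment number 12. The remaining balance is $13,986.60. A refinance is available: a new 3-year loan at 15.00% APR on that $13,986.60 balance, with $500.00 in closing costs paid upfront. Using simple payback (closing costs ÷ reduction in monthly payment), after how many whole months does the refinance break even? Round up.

3 months

Current payment = 19,500 × 15.75%/12 / (1 − (1+0.0131250)^−36) = $683.16.
Refinanced payment = 13,986.60 × 0.0125000 / (1 − (1+0.0125000)^−36) = $484.85.
Monthly savings = $683.16 − $484.85 = $198.31.
Break-even = $500.00 / $198.31 = 2.52 → 3 months.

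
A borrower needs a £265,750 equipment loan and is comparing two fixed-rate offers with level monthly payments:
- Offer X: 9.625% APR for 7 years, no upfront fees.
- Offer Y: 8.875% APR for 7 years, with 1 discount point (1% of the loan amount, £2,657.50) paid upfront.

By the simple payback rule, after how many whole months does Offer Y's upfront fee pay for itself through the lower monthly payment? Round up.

27 months

Offer X: at 9.625% the monthly rate is 0.0080208, so the payment is 265,750 × 0.0080208 / (1 − 1.0080208^−84) = £4,360.44.
Offer Y: monthly rate = 8.875%/12 = 0.0073958; payment = 265,750 × 0.0073958 / (1 − (1+0.0073958)^−84) = £4,258.83.
Monthly savings = £4,360.44 − £4,258.83 = £101.61.
Break-even = £2,657.50 / £101.61 = 26.15 → 27 months.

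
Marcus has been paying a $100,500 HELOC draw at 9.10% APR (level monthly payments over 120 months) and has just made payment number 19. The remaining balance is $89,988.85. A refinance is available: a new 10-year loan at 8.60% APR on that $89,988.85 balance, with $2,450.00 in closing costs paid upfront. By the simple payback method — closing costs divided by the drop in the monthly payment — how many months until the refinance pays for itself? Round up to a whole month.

16 months

Current payment = 100,500 × 9.1%/12 / (1 − (1+0.0075833)^−120) = $1,278.54.
Refinanced payment = 89,988.85 × 0.0071667 / (1 − (1+0.0071667)^−120) = $1,120.55.
Monthly savings = $1,278.54 − $1,120.55 = $157.99.
Break-even = $2,450.00 / $157.99 = 15.51 → 16 months.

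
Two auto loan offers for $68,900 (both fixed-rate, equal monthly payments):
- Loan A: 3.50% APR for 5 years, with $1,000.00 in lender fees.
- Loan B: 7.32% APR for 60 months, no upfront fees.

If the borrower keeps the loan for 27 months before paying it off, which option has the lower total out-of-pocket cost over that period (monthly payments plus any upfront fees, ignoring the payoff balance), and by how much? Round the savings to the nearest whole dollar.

Loan A by $2,276

Loan A: monthly rate = 3.5%/12 = 0.0029167; payment = 68,900 × 0.0029167 / (1 − (1+0.0029167)^−60) = $1,253.41.
Loan B: monthly rate = 7.32%/12 = 0.0061000; payment = 68,900 × 0.0061000 / (1 − (1+0.0061000)^−60) = $1,374.73.
Over 27 months: Loan A costs 27 × $1,253.41 + $1,000.00 = $34,842.07; Loan B costs 27 × $1,374.73 = $37,117.71.
Loan A is cheaper by $37,117.71 − $34,842.07 = $2,275.64.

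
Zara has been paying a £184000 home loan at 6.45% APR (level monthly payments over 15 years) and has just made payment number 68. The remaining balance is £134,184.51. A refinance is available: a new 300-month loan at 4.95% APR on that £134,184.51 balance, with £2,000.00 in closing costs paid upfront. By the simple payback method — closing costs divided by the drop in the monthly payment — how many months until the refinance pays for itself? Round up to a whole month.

3 months

Current payment = 184,000 × 6.45%/12 / (1 − (1+0.0053750)^−180) = £1,597.78.
Refinanced payment = 134,184.51 × 0.0041250 / (1 − (1+0.0041250)^−300) = £780.53.
Monthly savings = £1,597.78 − £780.53 = £817.25.
Break-even = £2,000.00 / £817.25 = 2.45 → 3 months.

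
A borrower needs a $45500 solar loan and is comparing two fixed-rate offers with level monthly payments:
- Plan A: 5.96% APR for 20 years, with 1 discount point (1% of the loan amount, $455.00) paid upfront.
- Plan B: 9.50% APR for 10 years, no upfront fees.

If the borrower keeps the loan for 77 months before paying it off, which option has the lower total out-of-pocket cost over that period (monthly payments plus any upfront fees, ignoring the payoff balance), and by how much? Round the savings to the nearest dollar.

Plan A by $19,860

Plan A: at 5.96% the monthly rate is 0.0049667, so the payment is 45,500 × 0.0049667 / (1 − 1.0049667^−240) = $324.93.
Plan B: at 9.50% the monthly rate is 0.0079167, so the payment is 45,500 × 0.0079167 / (1 − 1.0079167^−120) = $588.76.
Over 77 months: Plan A costs 77 × $324.93 + $455.00 = $25,474.61; Plan B costs 77 × $588.76 = $45,334.52.
Plan A is cheaper by $45,334.52 − $25,474.61 = $19,859.91.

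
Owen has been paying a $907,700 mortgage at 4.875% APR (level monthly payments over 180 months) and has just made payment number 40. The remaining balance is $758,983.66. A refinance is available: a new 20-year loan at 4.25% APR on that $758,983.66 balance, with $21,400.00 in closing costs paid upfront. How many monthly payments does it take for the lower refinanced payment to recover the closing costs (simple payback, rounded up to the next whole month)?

Current payment = 907,700 × 4.875%/12 / (1 − (1+0.0040625)^−180) = $7,119.07.
Refinanced payment = 758,983.66 × 0.0035417 / (1 − (1+0.0035417)^−240) = $4,699.89.
Monthly savings = $7,119.07 − $4,699.89 = $2,419.18.
Break-even = $21,400.00 / $2,419.18 = 8.85 → 9 months.

9 months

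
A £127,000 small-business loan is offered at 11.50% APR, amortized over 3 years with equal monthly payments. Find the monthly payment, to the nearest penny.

At 11.50% the monthly rate is 0.0095833, so the payment is 127,000 × 0.0095833 / (1 − 1.0095833^−36) = £4,187.95.

£4,187.95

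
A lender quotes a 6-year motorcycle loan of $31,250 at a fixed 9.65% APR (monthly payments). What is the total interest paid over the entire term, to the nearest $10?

$10,040

At 9.65% the monthly rate is 0.0080417, so the payment is 31,250 × 0.0080417 / (1 − 1.0080417^−72) = $573.43.
Total paid = 72 × $573.43 = $41,286.96; interest = $41,286.96 − $31,250 = $10,036.96.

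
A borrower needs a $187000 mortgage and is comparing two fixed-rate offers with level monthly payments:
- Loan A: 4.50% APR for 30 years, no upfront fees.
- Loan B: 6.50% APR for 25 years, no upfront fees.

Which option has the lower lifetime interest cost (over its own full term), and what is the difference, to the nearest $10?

Loan A: at 4.50% the monthly rate is 0.0037500, so the payment is 187,000 × 0.0037500 / (1 − 1.0037500^−360) = $947.50.
Total interest on Loan A = 360 × $947.50 − $187,000 = $154,100.00.
Loan B: at 6.50% the monthly rate is 0.0054167, so the payment is 187,000 × 0.0054167 / (1 − 1.0054167^−300) = $1,262.64.
Total interest on Loan B = 300 × $1,262.64 − $187,000 = $191,792.00.
Loan A is lower by $37,692.00.

Loan A by $37,690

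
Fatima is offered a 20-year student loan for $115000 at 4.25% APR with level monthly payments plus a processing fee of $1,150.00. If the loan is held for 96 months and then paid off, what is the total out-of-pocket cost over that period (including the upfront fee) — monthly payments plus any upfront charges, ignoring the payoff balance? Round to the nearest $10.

$69,510

Monthly rate = 4.25%/12 = 0.0035417; payment = 115,000 × 0.0035417 / (1 − (1+0.0035417)^−240) = $712.12.
Total outlay = 96 × $712.12 + $1,150.00 = $69,513.52.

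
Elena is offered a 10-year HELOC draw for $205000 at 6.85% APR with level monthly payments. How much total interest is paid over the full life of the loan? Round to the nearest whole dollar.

Monthly rate = 6.85%/12 = 0.0057083; payment = 205,000 × 0.0057083 / (1 − (1+0.0057083)^−120) = $2,364.41.
Total paid = 120 × $2,364.41 = $283,729.20; interest = $283,729.20 − $205,000 = $78,729.20.

$78,729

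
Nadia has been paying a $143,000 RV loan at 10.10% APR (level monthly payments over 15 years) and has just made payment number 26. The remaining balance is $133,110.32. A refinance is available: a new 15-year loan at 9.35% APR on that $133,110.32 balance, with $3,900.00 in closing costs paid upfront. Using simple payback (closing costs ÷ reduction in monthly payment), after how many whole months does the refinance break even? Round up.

24 months

Current payment = 143,000 × 10.1%/12 / (1 − (1+0.0084167)^−180) = $1,545.45.
Refinanced payment = 133,110.32 × 0.0077917 / (1 − (1+0.0077917)^−180) = $1,377.95.
Monthly savings = $1,545.45 − $1,377.95 = $167.50.
Break-even = $3,900.00 / $167.50 = 23.28 → 24 months.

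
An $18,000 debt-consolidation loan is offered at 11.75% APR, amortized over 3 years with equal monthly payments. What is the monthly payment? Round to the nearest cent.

$595.71

At 11.75% the monthly rate is 0.0097917, so the payment is 18,000 × 0.0097917 / (1 − 1.0097917^−36) = $595.71.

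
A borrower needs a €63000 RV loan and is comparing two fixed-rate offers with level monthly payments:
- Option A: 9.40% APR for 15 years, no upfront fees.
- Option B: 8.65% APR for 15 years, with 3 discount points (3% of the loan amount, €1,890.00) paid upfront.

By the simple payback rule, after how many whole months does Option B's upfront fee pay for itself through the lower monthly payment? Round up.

68 months

Option A: monthly rate = 9.4%/12 = 0.0078333; payment = 63,000 × 0.0078333 / (1 − (1+0.0078333)^−180) = €654.07.
Option B: monthly rate = 8.65%/12 = 0.0072083; payment = 63,000 × 0.0072083 / (1 − (1+0.0072083)^−180) = €625.94.
Monthly savings = €654.07 − €625.94 = €28.13.
Break-even = €1,890.00 / €28.13 = 67.19 → 68 months.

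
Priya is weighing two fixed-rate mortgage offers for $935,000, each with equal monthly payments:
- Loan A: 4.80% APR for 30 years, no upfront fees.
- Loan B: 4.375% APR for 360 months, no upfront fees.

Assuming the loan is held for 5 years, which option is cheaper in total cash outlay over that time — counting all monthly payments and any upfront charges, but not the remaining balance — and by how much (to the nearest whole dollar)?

Loan B by $14,238

Loan A: monthly rate = 4.8%/12 = 0.0040000; payment = 935,000 × 0.0040000 / (1 − (1+0.0040000)^−360) = $4,905.62.
Loan B: at 4.375% the monthly rate is 0.0036458, so the payment is 935,000 × 0.0036458 / (1 − 1.0036458^−360) = $4,668.32.
Over 60 months: Loan A costs 60 × $4,905.62 = $294,337.20; Loan B costs 60 × $4,668.32 = $280,099.20.
Loan B is cheaper by $294,337.20 − $280,099.20 = $14,238.00.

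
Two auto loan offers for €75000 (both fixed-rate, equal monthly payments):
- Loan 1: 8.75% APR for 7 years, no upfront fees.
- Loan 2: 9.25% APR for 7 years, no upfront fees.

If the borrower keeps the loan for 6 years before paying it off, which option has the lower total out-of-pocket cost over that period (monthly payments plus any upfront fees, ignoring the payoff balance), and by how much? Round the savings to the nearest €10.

Loan 1: at 8.75% the monthly rate is 0.0072917, so the payment is 75,000 × 0.0072917 / (1 − 1.0072917^−84) = €1,197.19.
Loan 2: monthly rate = 9.25%/12 = 0.0077083; payment = 75,000 × 0.0077083 / (1 − (1+0.0077083)^−84) = €1,216.22.
Over 72 months: Loan 1 costs 72 × €1,197.19 = €86,197.68; Loan 2 costs 72 × €1,216.22 = €87,567.84.
Loan 1 is cheaper by €87,567.84 − €86,197.68 = €1,370.16.

Loan 1 by €1,370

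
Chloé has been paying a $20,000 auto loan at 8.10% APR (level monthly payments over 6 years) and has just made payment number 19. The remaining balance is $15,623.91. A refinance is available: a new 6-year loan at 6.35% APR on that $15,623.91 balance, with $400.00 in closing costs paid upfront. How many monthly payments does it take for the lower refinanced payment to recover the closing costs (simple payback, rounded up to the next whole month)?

Current payment = 20,000 × 8.1%/12 / (1 − (1+0.0067500)^−72) = $351.64.
Refinanced payment = 15,623.91 × 0.0052917 / (1 − (1+0.0052917)^−72) = $261.52.
Monthly savings = $351.64 − $261.52 = $90.12.
Break-even = $400.00 / $90.12 = 4.44 → 5 months.

5 months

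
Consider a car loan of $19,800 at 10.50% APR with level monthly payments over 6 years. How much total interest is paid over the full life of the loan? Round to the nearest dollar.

Monthly rate = 10.5%/12 = 0.0087500; payment = 19,800 × 0.0087500 / (1 − (1+0.0087500)^−72) = $371.82.
Total paid = 72 × $371.82 = $26,771.04; interest = $26,771.04 − $19,800 = $6,971.04.

$6,971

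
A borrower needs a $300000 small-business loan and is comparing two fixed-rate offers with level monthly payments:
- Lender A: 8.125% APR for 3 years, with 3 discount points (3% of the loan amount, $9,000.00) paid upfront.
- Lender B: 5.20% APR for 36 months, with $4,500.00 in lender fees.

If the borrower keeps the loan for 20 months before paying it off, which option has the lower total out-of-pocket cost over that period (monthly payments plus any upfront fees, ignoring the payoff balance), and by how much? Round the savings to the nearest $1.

Lender B by $12,500

Lender A: monthly rate = 8.125%/12 = 0.0067708; payment = 300,000 × 0.0067708 / (1 − (1+0.0067708)^−36) = $9,418.22.
Lender B: at 5.20% the monthly rate is 0.0043333, so the payment is 300,000 × 0.0043333 / (1 − 1.0043333^−36) = $9,018.23.
Over 20 months: Lender A costs 20 × $9,418.22 + $9,000.00 = $197,364.40; Lender B costs 20 × $9,018.23 + $4,500.00 = $184,864.60.
Lender B is cheaper by $197,364.40 − $184,864.60 = $12,499.80.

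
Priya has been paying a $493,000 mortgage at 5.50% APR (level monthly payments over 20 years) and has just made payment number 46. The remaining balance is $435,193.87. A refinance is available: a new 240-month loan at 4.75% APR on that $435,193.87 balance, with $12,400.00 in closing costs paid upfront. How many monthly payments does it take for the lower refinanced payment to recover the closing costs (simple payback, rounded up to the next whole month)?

Current payment = 493,000 × 5.5%/12 / (1 − (1+0.0045833)^−240) = $3,391.28.
Refinanced payment = 435,193.87 × 0.0039583 / (1 − (1+0.0039583)^−240) = $2,812.33.
Monthly savings = $3,391.28 − $2,812.33 = $578.95.
Break-even = $12,400.00 / $578.95 = 21.42 → 22 months.

22 months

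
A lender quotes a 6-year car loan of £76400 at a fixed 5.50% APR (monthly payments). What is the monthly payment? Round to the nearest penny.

£1,248.21

Monthly rate = 5.5%/12 = 0.0045833; payment = 76,400 × 0.0045833 / (1 − (1+0.0045833)^−72) = £1,248.21.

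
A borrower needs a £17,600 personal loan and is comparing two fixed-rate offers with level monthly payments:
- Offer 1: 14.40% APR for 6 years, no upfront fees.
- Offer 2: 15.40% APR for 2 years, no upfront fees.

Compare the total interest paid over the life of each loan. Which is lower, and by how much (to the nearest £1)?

Offer 2 by £5,823

Offer 1: monthly rate = 14.4%/12 = 0.0120000; payment = 17,600 × 0.0120000 / (1 − (1+0.0120000)^−72) = £366.44.
Total interest on Offer 1 = 72 × £366.44 − £17,600 = £8,783.68.
Offer 2: at 15.40% the monthly rate is 0.0128333, so the payment is 17,600 × 0.0128333 / (1 − 1.0128333^−24) = £856.71.
Total interest on Offer 2 = 24 × £856.71 − £17,600 = £2,961.04.
Offer 2 is lower by £5,822.64.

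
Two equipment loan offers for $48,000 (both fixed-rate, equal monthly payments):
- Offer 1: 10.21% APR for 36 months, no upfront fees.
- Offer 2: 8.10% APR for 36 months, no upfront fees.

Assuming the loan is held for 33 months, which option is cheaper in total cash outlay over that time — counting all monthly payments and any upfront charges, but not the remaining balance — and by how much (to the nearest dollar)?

Offer 2 by $1,558

Offer 1: monthly rate = 10.21%/12 = 0.0085083; payment = 48,000 × 0.0085083 / (1 − (1+0.0085083)^−36) = $1,553.56.
Offer 2: at 8.10% the monthly rate is 0.0067500, so the payment is 48,000 × 0.0067500 / (1 − 1.0067500^−36) = $1,506.36.
Over 33 months: Offer 1 costs 33 × $1,553.56 = $51,267.48; Offer 2 costs 33 × $1,506.36 = $49,709.88.
Offer 2 is cheaper by $51,267.48 − $49,709.88 = $1,557.60.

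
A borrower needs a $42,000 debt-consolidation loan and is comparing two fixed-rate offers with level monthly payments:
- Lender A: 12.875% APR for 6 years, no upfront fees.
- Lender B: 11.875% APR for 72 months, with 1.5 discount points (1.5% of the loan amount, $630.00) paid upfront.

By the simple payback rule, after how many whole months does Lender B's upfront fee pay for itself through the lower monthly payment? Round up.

Lender A: monthly rate = 12.875%/12 = 0.0107292; payment = 42,000 × 0.0107292 / (1 − (1+0.0107292)^−72) = $840.34.
Lender B: monthly rate = 11.875%/12 = 0.0098958; payment = 42,000 × 0.0098958 / (1 − (1+0.0098958)^−72) = $818.38.
Monthly savings = $840.34 − $818.38 = $21.96.
Break-even = $630.00 / $21.96 = 28.69 → 29 months.

29 months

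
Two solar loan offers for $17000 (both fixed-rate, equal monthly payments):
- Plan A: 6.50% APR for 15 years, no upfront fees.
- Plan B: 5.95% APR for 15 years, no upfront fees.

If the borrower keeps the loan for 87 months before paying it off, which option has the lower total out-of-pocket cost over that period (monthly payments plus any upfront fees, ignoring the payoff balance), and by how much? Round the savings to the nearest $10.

Plan A: monthly rate = 6.5%/12 = 0.0054167; payment = 17,000 × 0.0054167 / (1 − (1+0.0054167)^−180) = $148.09.
Plan B: monthly rate = 5.95%/12 = 0.0049583; payment = 17,000 × 0.0049583 / (1 − (1+0.0049583)^−180) = $143.00.
Over 87 months: Plan A costs 87 × $148.09 = $12,883.83; Plan B costs 87 × $143.00 = $12,441.00.
Plan B is cheaper by $12,883.83 − $12,441.00 = $442.83.

Plan B by $440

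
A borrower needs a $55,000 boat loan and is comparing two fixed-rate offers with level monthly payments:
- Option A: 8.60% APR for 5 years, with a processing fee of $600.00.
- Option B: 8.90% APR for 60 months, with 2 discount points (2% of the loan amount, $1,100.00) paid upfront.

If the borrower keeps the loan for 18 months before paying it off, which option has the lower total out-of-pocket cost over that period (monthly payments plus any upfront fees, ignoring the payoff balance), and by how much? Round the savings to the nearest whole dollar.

Option A: monthly rate = 8.6%/12 = 0.0071667; payment = 55,000 × 0.0071667 / (1 − (1+0.0071667)^−60) = $1,131.06.
Option B: at 8.90% the monthly rate is 0.0074167, so the payment is 55,000 × 0.0074167 / (1 − 1.0074167^−60) = $1,139.04.
Over 18 months: Option A costs 18 × $1,131.06 + $600.00 = $20,959.08; Option B costs 18 × $1,139.04 + $1,100.00 = $21,602.72.
Option A is cheaper by $21,602.72 − $20,959.08 = $643.64.

Option A by $644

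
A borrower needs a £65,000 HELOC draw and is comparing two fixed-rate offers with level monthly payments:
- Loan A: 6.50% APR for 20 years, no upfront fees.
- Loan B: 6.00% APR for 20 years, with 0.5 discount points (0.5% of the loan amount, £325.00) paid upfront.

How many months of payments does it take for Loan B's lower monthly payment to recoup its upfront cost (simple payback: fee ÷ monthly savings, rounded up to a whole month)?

Loan A: at 6.50% the monthly rate is 0.0054167, so the payment is 65,000 × 0.0054167 / (1 − 1.0054167^−240) = £484.62.
Loan B: at 6.00% the monthly rate is 0.0050000, so the payment is 65,000 × 0.0050000 / (1 − 1.0050000^−240) = £465.68.
Monthly savings = £484.62 − £465.68 = £18.94.
Break-even = £325.00 / £18.94 = 17.16 → 18 months.

18 months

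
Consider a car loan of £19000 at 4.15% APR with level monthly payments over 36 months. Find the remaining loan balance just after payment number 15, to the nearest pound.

£11,369

With monthly rate i = 4.15%/12 = 0.0034583, the balance after k of n payments is P · [(1+i)^n − (1+i)^k] / [(1+i)^n − 1].
(1+0.0034583)^36 = 1.13233878 and (1+0.0034583)^15 = 1.05314982, so the balance is 19,000 × (1.13233878 − 1.05314982) / (1.13233878 − 1) = £11,369.23.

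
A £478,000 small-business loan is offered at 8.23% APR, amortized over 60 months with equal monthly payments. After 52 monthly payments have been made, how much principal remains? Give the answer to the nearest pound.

With monthly rate i = 8.23%/12 = 0.0068583, the balance after k of n payments is P · [(1+i)^n − (1+i)^k] / [(1+i)^n − 1].
(1+0.0068583)^60 = 1.50696142 and (1+0.0068583)^52 = 1.42677398, so the balance is 478,000 × (1.50696142 − 1.42677398) / (1.50696142 − 1) = £75,606.53.

£75,607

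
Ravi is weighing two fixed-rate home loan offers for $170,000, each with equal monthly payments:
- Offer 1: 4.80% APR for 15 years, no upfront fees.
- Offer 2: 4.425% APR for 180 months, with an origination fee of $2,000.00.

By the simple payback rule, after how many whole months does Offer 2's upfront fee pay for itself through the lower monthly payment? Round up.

Offer 1: monthly rate = 4.8%/12 = 0.0040000; payment = 170,000 × 0.0040000 / (1 − (1+0.0040000)^−180) = $1,326.70.
Offer 2: monthly rate = 4.425%/12 = 0.0036875; payment = 170,000 × 0.0036875 / (1 − (1+0.0036875)^−180) = $1,293.98.
Monthly savings = $1,326.70 − $1,293.98 = $32.72.
Break-even = $2,000.00 / $32.72 = 61.12 → 62 months.

62 months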